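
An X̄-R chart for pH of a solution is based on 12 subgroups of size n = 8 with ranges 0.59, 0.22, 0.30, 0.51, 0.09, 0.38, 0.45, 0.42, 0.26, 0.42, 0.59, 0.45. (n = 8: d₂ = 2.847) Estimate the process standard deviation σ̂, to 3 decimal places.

R̄ = (0.59 + 0.22 + 0.30 + 0.51 + 0.09 + 0.38 + 0.45 + 0.42 + 0.26 + 0.42 + 0.59 + 0.45) / 12 = 0.3900
σ̂ = R̄ / d₂ = 0.3900 / 2.847 = 0.1370

0.137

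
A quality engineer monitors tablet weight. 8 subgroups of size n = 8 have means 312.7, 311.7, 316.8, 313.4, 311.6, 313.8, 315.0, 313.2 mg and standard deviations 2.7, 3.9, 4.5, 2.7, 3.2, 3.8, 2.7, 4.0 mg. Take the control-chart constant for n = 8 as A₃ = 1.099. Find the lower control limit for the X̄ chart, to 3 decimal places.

309.747

X̄̄ = (312.7 + 311.7 + 316.8 + 313.4 + 311.6 + 313.8 + 315.0 + 313.2) / 8 = 313.5250
s̄ = (2.7 + 3.9 + 4.5 + 2.7 + 3.2 + 3.8 + 2.7 + 4.0) / 8 = 3.4375
LCL = X̄̄ − A₃·s̄ = 313.5250 − 1.099 × 3.4375 = 309.7472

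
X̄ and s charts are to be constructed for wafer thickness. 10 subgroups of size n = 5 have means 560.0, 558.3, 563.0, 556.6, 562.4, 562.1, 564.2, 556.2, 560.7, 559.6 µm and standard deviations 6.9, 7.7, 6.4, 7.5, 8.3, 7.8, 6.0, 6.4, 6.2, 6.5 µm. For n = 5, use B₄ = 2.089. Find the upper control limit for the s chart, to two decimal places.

14.56

s̄ = (6.9 + 7.7 + 6.4 + 7.5 + 8.3 + 7.8 + 6.0 + 6.4 + 6.2 + 6.5) / 10 = 6.9700
UCL_s = B₄·s̄ = 2.089 × 6.9700 = 14.5603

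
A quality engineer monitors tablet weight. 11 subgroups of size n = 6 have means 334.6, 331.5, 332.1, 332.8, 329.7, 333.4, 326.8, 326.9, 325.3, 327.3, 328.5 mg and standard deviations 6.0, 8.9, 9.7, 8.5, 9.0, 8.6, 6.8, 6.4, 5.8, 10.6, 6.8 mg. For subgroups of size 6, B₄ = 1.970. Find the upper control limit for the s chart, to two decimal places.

s̄ = (6.0 + 8.9 + 9.7 + 8.5 + 9.0 + 8.6 + 6.8 + 6.4 + 5.8 + 10.6 + 6.8) / 11 = 7.9182
UCL_s = B₄·s̄ = 1.970 × 7.9182 = 15.5988

15.60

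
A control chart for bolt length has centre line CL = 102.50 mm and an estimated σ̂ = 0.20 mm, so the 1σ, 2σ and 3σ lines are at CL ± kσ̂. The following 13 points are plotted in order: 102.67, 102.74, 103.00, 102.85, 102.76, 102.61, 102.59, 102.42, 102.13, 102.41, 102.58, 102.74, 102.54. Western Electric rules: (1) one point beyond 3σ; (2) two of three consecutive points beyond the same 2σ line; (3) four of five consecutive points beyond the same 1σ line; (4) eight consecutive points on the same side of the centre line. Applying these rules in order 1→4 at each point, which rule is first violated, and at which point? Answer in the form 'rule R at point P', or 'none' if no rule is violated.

Zone of each point (C = within 1σ̂, B = 1σ̂–2σ̂, A = 2σ̂–3σ̂, * = beyond 3σ̂; sign = side of CL): 1:+C, 2:+B, 3:+A, 4:+B, 5:+B, 6:+C, 7:+C, 8:-C, 9:-B, 10:-C, 11:+C, 12:+B, 13:+C
Rule 3 (four of five consecutive points beyond the same 1σ limit) is satisfied at point 5.

rule 3 at point 5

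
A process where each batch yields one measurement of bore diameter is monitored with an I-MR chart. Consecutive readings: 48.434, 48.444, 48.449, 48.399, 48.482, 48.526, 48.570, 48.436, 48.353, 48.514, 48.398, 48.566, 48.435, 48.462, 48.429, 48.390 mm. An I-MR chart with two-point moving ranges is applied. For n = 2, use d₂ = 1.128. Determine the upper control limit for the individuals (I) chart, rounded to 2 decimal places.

48.66

X̄ = (48.434 + 48.444 + 48.449 + 48.399 + 48.482 + 48.526 + 48.570 + 48.436 + 48.353 + 48.514 + 48.398 + 48.566 + 48.435 + 48.462 + 48.429 + 48.390) / 16 = 48.4554
Moving ranges: 0.010, 0.005, 0.050, 0.083, 0.044, 0.044, 0.134, 0.083, 0.161, 0.116, 0.168, 0.131, 0.027, 0.033, 0.039; M̄R̄ = 1.1280 / 15 = 0.0752
UCL = X̄ + 3·M̄R̄/d₂ = 48.4554 + 3 × 0.0752 / 1.128 = 48.6554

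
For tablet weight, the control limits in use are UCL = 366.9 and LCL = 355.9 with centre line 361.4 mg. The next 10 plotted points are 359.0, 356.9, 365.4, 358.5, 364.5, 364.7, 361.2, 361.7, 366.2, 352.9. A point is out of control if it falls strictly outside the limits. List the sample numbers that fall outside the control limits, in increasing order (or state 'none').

10

Compare each point to [355.9, 366.9]: sample 10 = 352.9 < LCL.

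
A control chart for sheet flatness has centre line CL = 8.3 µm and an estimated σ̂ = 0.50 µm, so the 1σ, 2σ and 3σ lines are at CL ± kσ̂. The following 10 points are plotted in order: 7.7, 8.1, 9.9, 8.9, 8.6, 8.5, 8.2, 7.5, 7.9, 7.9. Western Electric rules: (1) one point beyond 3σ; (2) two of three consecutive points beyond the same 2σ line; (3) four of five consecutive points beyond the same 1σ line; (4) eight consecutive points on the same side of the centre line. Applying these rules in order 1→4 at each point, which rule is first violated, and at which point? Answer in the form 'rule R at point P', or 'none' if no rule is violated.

rule 1 at point 3

Zone of each point (C = within 1σ̂, B = 1σ̂–2σ̂, A = 2σ̂–3σ̂, * = beyond 3σ̂; sign = side of CL): 1:-B, 2:-C, 3:+*, 4:+B, 5:+C, 6:+C, 7:-C, 8:-B, 9:-C, 10:-C
Rule 1 (one point beyond the 3σ limits) is satisfied at point 3.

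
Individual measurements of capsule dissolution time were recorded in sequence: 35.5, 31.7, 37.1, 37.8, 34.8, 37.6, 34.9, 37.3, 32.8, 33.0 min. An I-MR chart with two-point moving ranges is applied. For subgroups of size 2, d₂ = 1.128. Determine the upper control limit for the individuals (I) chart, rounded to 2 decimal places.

X̄ = (35.5 + 31.7 + 37.1 + 37.8 + 34.8 + 37.6 + 34.9 + 37.3 + 32.8 + 33.0) / 10 = 35.2500
Moving ranges: 3.8, 5.4, 0.7, 3.0, 2.8, 2.7, 2.4, 4.5, 0.2; M̄R̄ = 25.5000 / 9 = 2.8333
UCL = X̄ + 3·M̄R̄/d₂ = 35.2500 + 3 × 2.8333 / 1.128 = 42.7855

42.79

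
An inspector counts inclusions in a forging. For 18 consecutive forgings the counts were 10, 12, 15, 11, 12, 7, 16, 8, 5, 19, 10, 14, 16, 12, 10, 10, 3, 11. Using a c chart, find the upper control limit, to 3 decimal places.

21.192

c̄ = (10 + 12 + 15 + 11 + 12 + 7 + 16 + 8 + 5 + 19 + 10 + 14 + 16 + 12 + 10 + 10 + 3 + 11) / 18 = 201 / 18 = 11.1667
UCL = c̄ + 3√c̄ = 11.1667 + 3 × √11.1667 = 11.1667 + 3 × 3.3417 = 21.1916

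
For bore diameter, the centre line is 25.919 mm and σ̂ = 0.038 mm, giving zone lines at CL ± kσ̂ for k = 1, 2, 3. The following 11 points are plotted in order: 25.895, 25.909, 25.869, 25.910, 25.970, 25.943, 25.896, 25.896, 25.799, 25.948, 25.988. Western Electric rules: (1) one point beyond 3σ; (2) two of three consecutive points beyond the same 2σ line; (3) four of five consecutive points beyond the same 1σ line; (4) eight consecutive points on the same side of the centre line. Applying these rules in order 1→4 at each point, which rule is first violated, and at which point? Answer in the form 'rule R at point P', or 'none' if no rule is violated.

rule 1 at point 9

Zone of each point (C = within 1σ̂, B = 1σ̂–2σ̂, A = 2σ̂–3σ̂, * = beyond 3σ̂; sign = side of CL): 1:-C, 2:-C, 3:-B, 4:-C, 5:+B, 6:+C, 7:-C, 8:-C, 9:-*, 10:+C, 11:+B
Rule 1 (one point beyond the 3σ limits) is satisfied at point 9.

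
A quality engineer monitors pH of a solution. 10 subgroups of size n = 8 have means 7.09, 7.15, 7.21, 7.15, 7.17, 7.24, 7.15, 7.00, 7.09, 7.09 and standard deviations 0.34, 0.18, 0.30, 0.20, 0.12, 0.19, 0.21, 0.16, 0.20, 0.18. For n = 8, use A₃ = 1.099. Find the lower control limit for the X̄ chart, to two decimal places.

6.91

X̄̄ = (7.09 + 7.15 + 7.21 + 7.15 + 7.17 + 7.24 + 7.15 + 7.00 + 7.09 + 7.09) / 10 = 7.1340
s̄ = (0.34 + 0.18 + 0.30 + 0.20 + 0.12 + 0.19 + 0.21 + 0.16 + 0.20 + 0.18) / 10 = 0.2080
LCL = X̄̄ − A₃·s̄ = 7.1340 − 1.099 × 0.2080 = 6.9054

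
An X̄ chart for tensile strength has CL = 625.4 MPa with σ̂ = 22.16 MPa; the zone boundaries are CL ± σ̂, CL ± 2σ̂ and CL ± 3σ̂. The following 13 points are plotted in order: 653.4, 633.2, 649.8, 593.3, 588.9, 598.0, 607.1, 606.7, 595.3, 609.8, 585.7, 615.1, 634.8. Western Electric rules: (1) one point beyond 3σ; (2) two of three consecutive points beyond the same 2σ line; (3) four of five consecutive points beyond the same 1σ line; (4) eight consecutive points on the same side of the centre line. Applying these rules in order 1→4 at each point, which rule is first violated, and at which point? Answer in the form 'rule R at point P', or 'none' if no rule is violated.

rule 4 at point 11

Zone of each point (C = within 1σ̂, B = 1σ̂–2σ̂, A = 2σ̂–3σ̂, * = beyond 3σ̂; sign = side of CL): 1:+B, 2:+C, 3:+B, 4:-B, 5:-B, 6:-B, 7:-C, 8:-C, 9:-B, 10:-C, 11:-B, 12:-C, 13:+C
Rule 4 (eight consecutive points on the same side of the centre line) is satisfied at point 11.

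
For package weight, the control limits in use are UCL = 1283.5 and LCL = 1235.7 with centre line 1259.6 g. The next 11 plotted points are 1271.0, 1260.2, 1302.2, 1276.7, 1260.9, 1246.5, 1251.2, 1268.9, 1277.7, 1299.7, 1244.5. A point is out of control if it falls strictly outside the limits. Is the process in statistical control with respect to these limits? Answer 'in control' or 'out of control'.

out of control

Compare each point to [1235.7, 1283.5]: sample 3 = 1302.2 > UCL; sample 10 = 1299.7 > UCL.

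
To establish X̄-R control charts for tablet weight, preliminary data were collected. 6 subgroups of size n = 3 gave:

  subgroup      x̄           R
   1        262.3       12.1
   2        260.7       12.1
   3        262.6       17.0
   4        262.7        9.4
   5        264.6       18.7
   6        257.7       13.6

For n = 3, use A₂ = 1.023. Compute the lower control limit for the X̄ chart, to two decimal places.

X̄̄ = (262.3 + 260.7 + 262.6 + 262.7 + 264.6 + 257.7) / 6 = 1570.6000 / 6 = 261.7667
R̄ = (12.1 + 12.1 + 17.0 + 9.4 + 18.7 + 13.6) / 6 = 82.9000 / 6 = 13.8167
LCL = X̄̄ − A₂·R̄ = 261.7667 − 1.023 × 13.8167 = 247.6322

247.63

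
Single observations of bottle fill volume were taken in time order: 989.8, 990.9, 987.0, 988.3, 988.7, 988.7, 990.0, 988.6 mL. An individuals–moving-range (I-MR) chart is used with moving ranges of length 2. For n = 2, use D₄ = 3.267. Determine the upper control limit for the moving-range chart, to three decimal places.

4.387

Moving ranges: 1.1, 3.9, 1.3, 0.4, 0.0, 1.3, 1.4; M̄R̄ = 9.4000 / 7 = 1.3429
UCL_MR = D₄·M̄R̄ = 3.267 × 1.3429 = 4.3871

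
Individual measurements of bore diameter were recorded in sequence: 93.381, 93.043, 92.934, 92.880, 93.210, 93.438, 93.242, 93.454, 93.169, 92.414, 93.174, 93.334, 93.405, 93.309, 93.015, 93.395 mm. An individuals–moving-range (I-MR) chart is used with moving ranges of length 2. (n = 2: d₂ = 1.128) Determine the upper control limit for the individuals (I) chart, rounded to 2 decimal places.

X̄ = (93.381 + 93.043 + 92.934 + 92.880 + 93.210 + 93.438 + 93.242 + 93.454 + 93.169 + 92.414 + 93.174 + 93.334 + 93.405 + 93.309 + 93.015 + 93.395) / 16 = 93.1748
Moving ranges: 0.338, 0.109, 0.054, 0.330, 0.228, 0.196, 0.212, 0.285, 0.755, 0.760, 0.160, 0.071, 0.096, 0.294, 0.380; M̄R̄ = 4.2680 / 15 = 0.2845
UCL = X̄ + 3·M̄R̄/d₂ = 93.1748 + 3 × 0.2845 / 1.128 = 93.9316

93.93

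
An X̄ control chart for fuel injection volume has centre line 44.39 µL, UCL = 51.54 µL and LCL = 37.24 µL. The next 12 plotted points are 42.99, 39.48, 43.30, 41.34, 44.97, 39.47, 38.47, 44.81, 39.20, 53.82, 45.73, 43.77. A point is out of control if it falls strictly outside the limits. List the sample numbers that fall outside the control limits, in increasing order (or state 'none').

10

Compare each point to [37.24, 51.54]: sample 10 = 53.82 > UCL.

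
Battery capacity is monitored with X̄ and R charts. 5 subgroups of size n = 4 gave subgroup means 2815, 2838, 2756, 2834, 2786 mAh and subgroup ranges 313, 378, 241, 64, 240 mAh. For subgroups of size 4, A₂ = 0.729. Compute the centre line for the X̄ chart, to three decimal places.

X̄̄ = (2815 + 2838 + 2756 + 2834 + 2786) / 5 = 14029.0000 / 5 = 2805.8000
CL = X̄̄ = 2805.8000

2805.800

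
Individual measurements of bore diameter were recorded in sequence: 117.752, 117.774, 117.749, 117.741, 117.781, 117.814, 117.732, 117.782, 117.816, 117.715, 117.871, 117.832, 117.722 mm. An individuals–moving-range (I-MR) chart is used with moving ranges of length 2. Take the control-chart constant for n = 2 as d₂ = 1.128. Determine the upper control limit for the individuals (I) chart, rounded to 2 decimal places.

X̄ = (117.752 + 117.774 + 117.749 + 117.741 + 117.781 + 117.814 + 117.732 + 117.782 + 117.816 + 117.715 + 117.871 + 117.832 + 117.722) / 13 = 117.7755
Moving ranges: 0.022, 0.025, 0.008, 0.040, 0.033, 0.082, 0.050, 0.034, 0.101, 0.156, 0.039, 0.110; M̄R̄ = 0.7000 / 12 = 0.0583
UCL = X̄ + 3·M̄R̄/d₂ = 117.7755 + 3 × 0.0583 / 1.128 = 117.9306

117.93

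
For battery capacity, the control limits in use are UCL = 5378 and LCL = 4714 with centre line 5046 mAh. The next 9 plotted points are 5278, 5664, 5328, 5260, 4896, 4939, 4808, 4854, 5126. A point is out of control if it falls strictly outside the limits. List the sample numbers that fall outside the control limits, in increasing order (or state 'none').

Compare each point to [4714, 5378]: sample 2 = 5664 > UCL.

2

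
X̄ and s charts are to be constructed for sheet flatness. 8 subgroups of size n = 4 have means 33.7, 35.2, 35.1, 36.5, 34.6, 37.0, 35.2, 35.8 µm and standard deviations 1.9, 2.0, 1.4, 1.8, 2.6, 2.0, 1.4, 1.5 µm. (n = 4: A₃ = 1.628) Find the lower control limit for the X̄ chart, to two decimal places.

X̄̄ = (33.7 + 35.2 + 35.1 + 36.5 + 34.6 + 37.0 + 35.2 + 35.8) / 8 = 35.3875
s̄ = (1.9 + 2.0 + 1.4 + 1.8 + 2.6 + 2.0 + 1.4 + 1.5) / 8 = 1.8250
LCL = X̄̄ − A₃·s̄ = 35.3875 − 1.628 × 1.8250 = 32.4164

32.42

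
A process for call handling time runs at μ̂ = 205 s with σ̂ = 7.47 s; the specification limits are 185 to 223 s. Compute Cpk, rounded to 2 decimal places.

Cpu = (USL − μ̂) / (3σ̂) = (223 − 205) / (3 × 7.47) = 0.8032; Cpl = (μ̂ − LSL) / (3σ̂) = (205 − 185) / (3 × 7.47) = 0.8925; Cpk = min(Cpu, Cpl) = 0.8032

0.80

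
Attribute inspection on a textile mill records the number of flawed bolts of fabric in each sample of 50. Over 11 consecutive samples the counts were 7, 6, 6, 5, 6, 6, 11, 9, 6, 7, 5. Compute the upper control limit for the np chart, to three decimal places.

p̄ = Σdᵢ / (k·n) = 74 / (11 × 50) = 0.13455
UCL = np̄ + 3·√(np̄(1−p̄)) = 6.7273 + 3 × √(6.7273×0.86545) = 6.7273 + 3 × 2.4129 = 13.9660

13.966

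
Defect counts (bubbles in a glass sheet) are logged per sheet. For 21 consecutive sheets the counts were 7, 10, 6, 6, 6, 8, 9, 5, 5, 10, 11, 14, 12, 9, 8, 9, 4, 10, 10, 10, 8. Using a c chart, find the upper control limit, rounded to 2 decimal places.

17.14

c̄ = (7 + 10 + 6 + 6 + 6 + 8 + 9 + 5 + 5 + 10 + 11 + 14 + 12 + 9 + 8 + 9 + 4 + 10 + 10 + 10 + 8) / 21 = 177 / 21 = 8.4286
UCL = c̄ + 3√c̄ = 8.4286 + 3 × √8.4286 = 8.4286 + 3 × 2.9032 = 17.1382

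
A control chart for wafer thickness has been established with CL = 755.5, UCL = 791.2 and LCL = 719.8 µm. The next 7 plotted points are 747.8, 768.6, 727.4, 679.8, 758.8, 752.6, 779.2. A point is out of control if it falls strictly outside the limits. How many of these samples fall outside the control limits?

1

Compare each point to [719.8, 791.2]: sample 4 = 679.8 < LCL.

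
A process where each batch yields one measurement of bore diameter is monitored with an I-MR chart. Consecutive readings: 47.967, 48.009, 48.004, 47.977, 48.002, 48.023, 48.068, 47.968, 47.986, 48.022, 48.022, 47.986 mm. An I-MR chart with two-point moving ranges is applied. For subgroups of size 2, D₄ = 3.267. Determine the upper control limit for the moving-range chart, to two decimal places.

Moving ranges: 0.042, 0.005, 0.027, 0.025, 0.021, 0.045, 0.100, 0.018, 0.036, 0.000, 0.036; M̄R̄ = 0.3550 / 11 = 0.0323
UCL_MR = D₄·M̄R̄ = 3.267 × 0.0323 = 0.1054

0.11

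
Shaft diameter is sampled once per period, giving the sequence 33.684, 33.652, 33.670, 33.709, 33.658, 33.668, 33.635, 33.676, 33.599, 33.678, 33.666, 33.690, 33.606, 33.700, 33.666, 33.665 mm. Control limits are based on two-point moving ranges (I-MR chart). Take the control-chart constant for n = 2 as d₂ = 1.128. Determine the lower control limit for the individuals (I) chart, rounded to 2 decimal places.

33.55

X̄ = (33.684 + 33.652 + 33.670 + 33.709 + 33.658 + 33.668 + 33.635 + 33.676 + 33.599 + 33.678 + 33.666 + 33.690 + 33.606 + 33.700 + 33.666 + 33.665) / 16 = 33.6639
Moving ranges: 0.032, 0.018, 0.039, 0.051, 0.010, 0.033, 0.041, 0.077, 0.079, 0.012, 0.024, 0.084, 0.094, 0.034, 0.001; M̄R̄ = 0.6290 / 15 = 0.0419
LCL = X̄ − 3·M̄R̄/d₂ = 33.6639 − 3 × 0.0419 / 1.128 = 33.5524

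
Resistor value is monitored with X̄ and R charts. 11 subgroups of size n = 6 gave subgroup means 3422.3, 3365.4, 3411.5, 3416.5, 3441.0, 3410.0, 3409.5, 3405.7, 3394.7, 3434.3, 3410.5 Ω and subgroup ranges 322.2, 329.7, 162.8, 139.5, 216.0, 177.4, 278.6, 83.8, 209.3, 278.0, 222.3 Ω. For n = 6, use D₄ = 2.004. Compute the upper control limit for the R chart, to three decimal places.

R̄ = (322.2 + 329.7 + 162.8 + 139.5 + 216.0 + 177.4 + 278.6 + 83.8 + 209.3 + 278.0 + 222.3) / 11 = 2419.6000 / 11 = 219.9636
UCL_R = D₄·R̄ = 2.004 × 219.9636 = 440.8071

440.807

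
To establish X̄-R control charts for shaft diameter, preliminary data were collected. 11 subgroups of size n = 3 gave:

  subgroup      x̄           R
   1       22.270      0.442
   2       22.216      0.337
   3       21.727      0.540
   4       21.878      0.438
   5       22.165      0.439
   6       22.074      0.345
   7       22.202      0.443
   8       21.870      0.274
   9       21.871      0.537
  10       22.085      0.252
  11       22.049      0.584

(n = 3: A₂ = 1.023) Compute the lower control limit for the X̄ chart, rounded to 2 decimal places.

21.61

X̄̄ = (22.270 + 22.216 + 21.727 + 21.878 + 22.165 + 22.074 + 22.202 + 21.870 + 21.871 + 22.085 + 22.049) / 11 = 242.4070 / 11 = 22.0370
R̄ = (0.442 + 0.337 + 0.540 + 0.438 + 0.439 + 0.345 + 0.443 + 0.274 + 0.537 + 0.252 + 0.584) / 11 = 4.6310 / 11 = 0.4210
LCL = X̄̄ − A₂·R̄ = 22.0370 − 1.023 × 0.4210 = 21.6063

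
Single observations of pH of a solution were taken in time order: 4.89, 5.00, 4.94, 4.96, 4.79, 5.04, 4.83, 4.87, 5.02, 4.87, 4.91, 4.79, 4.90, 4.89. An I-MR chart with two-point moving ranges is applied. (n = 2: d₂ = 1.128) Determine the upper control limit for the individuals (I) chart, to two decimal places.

5.20

X̄ = (4.89 + 5.00 + 4.94 + 4.96 + 4.79 + 5.04 + 4.83 + 4.87 + 5.02 + 4.87 + 4.91 + 4.79 + 4.90 + 4.89) / 14 = 4.9071
Moving ranges: 0.11, 0.06, 0.02, 0.17, 0.25, 0.21, 0.04, 0.15, 0.15, 0.04, 0.12, 0.11, 0.01; M̄R̄ = 1.4400 / 13 = 0.1108
UCL = X̄ + 3·M̄R̄/d₂ = 4.9071 + 3 × 0.1108 / 1.128 = 5.2017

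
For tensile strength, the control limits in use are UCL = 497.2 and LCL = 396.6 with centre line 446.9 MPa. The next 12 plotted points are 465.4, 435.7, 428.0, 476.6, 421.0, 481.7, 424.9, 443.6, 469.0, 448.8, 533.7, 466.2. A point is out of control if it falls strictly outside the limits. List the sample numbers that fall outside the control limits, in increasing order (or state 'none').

11

Compare each point to [396.6, 497.2]: sample 11 = 533.7 > UCL.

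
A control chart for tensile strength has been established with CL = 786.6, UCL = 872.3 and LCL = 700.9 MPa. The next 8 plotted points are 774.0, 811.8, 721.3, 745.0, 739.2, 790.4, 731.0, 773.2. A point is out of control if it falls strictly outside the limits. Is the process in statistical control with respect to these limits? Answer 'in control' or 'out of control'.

All 8 points lie within [700.9, 872.3].

in control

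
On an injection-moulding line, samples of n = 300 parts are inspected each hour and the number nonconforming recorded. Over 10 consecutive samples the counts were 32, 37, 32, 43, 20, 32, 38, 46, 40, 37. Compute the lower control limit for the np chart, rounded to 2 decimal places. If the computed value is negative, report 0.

18.88

p̄ = Σdᵢ / (k·n) = 357 / (10 × 300) = 0.11900
LCL = np̄ − 3·√(np̄(1−p̄)) = 35.7000 − 3 × 5.6082 = 18.8755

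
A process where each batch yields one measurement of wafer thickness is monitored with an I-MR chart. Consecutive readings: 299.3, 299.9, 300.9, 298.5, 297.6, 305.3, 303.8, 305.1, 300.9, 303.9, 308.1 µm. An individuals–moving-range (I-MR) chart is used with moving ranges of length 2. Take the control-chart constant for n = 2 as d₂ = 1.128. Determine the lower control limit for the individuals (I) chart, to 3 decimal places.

X̄ = (299.3 + 299.9 + 300.9 + 298.5 + 297.6 + 305.3 + 303.8 + 305.1 + 300.9 + 303.9 + 308.1) / 11 = 302.1182
Moving ranges: 0.6, 1.0, 2.4, 0.9, 7.7, 1.5, 1.3, 4.2, 3.0, 4.2; M̄R̄ = 26.8000 / 10 = 2.6800
LCL = X̄ − 3·M̄R̄/d₂ = 302.1182 − 3 × 2.6800 / 1.128 = 294.9905

294.991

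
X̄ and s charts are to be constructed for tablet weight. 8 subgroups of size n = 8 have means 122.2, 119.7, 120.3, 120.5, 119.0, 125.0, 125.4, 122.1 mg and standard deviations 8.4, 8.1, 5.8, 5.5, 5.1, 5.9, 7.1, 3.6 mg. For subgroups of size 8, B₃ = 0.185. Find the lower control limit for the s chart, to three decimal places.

s̄ = (8.4 + 8.1 + 5.8 + 5.5 + 5.1 + 5.9 + 7.1 + 3.6) / 8 = 6.1875
LCL_s = B₃·s̄ = 0.185 × 6.1875 = 1.1447

1.145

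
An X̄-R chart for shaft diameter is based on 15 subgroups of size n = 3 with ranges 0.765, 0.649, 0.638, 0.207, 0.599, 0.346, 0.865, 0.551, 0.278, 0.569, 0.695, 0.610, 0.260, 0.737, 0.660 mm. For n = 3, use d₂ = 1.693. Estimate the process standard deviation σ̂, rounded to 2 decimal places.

R̄ = (0.765 + 0.649 + 0.638 + 0.207 + 0.599 + 0.346 + 0.865 + 0.551 + 0.278 + 0.569 + 0.695 + 0.610 + 0.260 + 0.737 + 0.660) / 15 = 0.5619
σ̂ = R̄ / d₂ = 0.5619 / 1.693 = 0.3319

0.33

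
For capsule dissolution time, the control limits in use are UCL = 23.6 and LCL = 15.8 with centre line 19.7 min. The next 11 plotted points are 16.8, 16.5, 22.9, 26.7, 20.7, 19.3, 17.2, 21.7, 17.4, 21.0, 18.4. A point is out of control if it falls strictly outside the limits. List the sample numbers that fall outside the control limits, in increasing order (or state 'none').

4

Compare each point to [15.8, 23.6]: sample 4 = 26.7 > UCL.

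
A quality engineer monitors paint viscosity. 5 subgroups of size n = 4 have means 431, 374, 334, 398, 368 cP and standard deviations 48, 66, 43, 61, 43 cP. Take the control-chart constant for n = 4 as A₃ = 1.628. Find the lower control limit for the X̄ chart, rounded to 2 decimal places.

296.02

X̄̄ = (431 + 374 + 334 + 398 + 368) / 5 = 381.0000
s̄ = (48 + 66 + 43 + 61 + 43) / 5 = 52.2000
LCL = X̄̄ − A₃·s̄ = 381.0000 − 1.628 × 52.2000 = 296.0184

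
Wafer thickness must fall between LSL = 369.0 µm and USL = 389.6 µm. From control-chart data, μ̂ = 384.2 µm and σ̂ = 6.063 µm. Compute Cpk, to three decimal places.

Cpu = (USL − μ̂) / (3σ̂) = (389.6 − 384.2) / (3 × 6.063) = 0.2969; Cpl = (μ̂ − LSL) / (3σ̂) = (384.2 − 369.0) / (3 × 6.063) = 0.8357; Cpk = min(Cpu, Cpl) = 0.2969

0.297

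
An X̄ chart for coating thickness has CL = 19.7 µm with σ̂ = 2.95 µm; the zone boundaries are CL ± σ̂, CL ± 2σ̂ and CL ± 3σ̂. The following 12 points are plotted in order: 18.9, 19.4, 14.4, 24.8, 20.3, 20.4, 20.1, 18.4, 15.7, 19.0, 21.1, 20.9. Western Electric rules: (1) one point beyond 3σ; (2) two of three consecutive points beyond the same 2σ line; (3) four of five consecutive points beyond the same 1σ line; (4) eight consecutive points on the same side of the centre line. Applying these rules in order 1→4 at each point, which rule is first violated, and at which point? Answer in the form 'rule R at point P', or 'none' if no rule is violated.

none

Zone of each point (C = within 1σ̂, B = 1σ̂–2σ̂, A = 2σ̂–3σ̂, * = beyond 3σ̂; sign = side of CL): 1:-C, 2:-C, 3:-B, 4:+B, 5:+C, 6:+C, 7:+C, 8:-C, 9:-B, 10:-C, 11:+C, 12:+C
No rule fires across all 12 points.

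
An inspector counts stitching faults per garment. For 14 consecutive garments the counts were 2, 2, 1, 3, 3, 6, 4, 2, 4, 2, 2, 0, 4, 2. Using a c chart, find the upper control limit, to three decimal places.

c̄ = (2 + 2 + 1 + 3 + 3 + 6 + 4 + 2 + 4 + 2 + 2 + 0 + 4 + 2) / 14 = 37 / 14 = 2.6429
UCL = c̄ + 3√c̄ = 2.6429 + 3 × √2.6429 = 2.6429 + 3 × 1.6257 = 7.5199

7.520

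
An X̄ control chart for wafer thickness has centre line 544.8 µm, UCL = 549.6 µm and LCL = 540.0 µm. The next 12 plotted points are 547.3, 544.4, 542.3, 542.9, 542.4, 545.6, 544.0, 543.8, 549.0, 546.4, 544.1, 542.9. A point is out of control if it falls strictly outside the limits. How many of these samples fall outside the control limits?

0

All 12 points lie within [540.0, 549.6].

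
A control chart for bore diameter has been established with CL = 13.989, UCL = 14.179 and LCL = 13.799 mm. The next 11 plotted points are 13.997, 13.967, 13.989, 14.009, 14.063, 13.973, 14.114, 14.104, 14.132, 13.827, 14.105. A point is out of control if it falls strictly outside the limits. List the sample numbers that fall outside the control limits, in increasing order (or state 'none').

none

All 11 points lie within [13.799, 14.179].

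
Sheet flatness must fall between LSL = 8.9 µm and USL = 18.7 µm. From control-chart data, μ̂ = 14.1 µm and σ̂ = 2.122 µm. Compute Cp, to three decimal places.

Cp = (USL − LSL) / (6σ̂) = (18.7 − 8.9) / (6 × 2.122) = 9.8000 / 12.7320 = 0.7697

0.770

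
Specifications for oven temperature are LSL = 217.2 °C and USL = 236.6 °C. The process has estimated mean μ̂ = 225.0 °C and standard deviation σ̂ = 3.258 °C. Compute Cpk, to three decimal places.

0.798

Cpu = (USL − μ̂) / (3σ̂) = (236.6 − 225.0) / (3 × 3.258) = 1.1868; Cpl = (μ̂ − LSL) / (3σ̂) = (225.0 − 217.2) / (3 × 3.258) = 0.7980; Cpk = min(Cpu, Cpl) = 0.7980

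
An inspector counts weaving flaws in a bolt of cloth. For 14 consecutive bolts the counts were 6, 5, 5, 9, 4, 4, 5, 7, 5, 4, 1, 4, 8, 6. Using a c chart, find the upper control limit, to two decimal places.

12.06

c̄ = (6 + 5 + 5 + 9 + 4 + 4 + 5 + 7 + 5 + 4 + 1 + 4 + 8 + 6) / 14 = 73 / 14 = 5.2143
UCL = c̄ + 3√c̄ = 5.2143 + 3 × √5.2143 = 5.2143 + 3 × 2.2835 = 12.0647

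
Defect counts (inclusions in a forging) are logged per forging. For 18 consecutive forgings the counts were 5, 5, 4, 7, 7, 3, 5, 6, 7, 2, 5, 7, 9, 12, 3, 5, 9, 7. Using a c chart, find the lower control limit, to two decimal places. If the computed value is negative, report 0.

0.00

c̄ = (5 + 5 + 4 + 7 + 7 + 3 + 5 + 6 + 7 + 2 + 5 + 7 + 9 + 12 + 3 + 5 + 9 + 7) / 18 = 108 / 18 = 6.0000
LCL = c̄ − 3√c̄ = 6.0000 − 3 × 2.4495 = -1.3485 → 0 (cannot be negative)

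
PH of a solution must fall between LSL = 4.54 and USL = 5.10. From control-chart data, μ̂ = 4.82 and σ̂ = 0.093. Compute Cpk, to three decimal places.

1.004

Cpu = (USL − μ̂) / (3σ̂) = (5.10 − 4.82) / (3 × 0.093) = 1.0036; Cpl = (μ̂ − LSL) / (3σ̂) = (4.82 − 4.54) / (3 × 0.093) = 1.0036; Cpk = min(Cpu, Cpl) = 1.0036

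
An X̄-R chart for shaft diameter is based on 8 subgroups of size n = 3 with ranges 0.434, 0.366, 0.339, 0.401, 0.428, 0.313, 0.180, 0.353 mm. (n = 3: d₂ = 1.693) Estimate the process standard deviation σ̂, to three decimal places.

R̄ = (0.434 + 0.366 + 0.339 + 0.401 + 0.428 + 0.313 + 0.180 + 0.353) / 8 = 0.3518
σ̂ = R̄ / d₂ = 0.3518 / 1.693 = 0.2078

0.208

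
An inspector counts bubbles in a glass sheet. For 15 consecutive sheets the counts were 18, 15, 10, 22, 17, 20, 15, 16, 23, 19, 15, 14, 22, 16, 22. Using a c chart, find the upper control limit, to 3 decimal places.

30.186

c̄ = (18 + 15 + 10 + 22 + 17 + 20 + 15 + 16 + 23 + 19 + 15 + 14 + 22 + 16 + 22) / 15 = 264 / 15 = 17.6000
UCL = c̄ + 3√c̄ = 17.6000 + 3 × √17.6000 = 17.6000 + 3 × 4.1952 = 30.1857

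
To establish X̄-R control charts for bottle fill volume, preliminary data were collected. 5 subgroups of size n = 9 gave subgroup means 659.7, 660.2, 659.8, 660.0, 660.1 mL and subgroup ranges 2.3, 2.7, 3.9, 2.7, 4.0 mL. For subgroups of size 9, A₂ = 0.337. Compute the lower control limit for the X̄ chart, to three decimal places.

X̄̄ = (659.7 + 660.2 + 659.8 + 660.0 + 660.1) / 5 = 3299.8000 / 5 = 659.9600
R̄ = (2.3 + 2.7 + 3.9 + 2.7 + 4.0) / 5 = 15.6000 / 5 = 3.1200
LCL = X̄̄ − A₂·R̄ = 659.9600 − 0.337 × 3.1200 = 658.9086

658.909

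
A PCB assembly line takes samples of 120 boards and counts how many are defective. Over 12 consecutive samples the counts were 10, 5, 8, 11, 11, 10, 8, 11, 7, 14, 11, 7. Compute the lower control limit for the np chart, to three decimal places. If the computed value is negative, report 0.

p̄ = Σdᵢ / (k·n) = 113 / (12 × 120) = 0.07847
LCL = np̄ − 3·√(np̄(1−p̄)) = 9.4167 − 3 × 2.9458 = 0.5793

0.579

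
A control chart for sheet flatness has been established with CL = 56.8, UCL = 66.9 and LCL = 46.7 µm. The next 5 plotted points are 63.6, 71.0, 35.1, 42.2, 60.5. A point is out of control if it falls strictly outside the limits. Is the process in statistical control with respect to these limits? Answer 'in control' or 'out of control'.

Compare each point to [46.7, 66.9]: sample 2 = 71.0 > UCL; sample 3 = 35.1 < LCL; sample 4 = 42.2 < LCL.

out of control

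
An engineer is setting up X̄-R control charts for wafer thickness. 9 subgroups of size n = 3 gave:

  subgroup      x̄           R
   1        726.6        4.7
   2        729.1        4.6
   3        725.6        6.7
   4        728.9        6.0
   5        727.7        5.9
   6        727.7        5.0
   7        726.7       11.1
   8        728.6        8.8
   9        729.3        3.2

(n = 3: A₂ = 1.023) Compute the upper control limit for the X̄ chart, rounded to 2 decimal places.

734.17

X̄̄ = (726.6 + 729.1 + 725.6 + 728.9 + 727.7 + 727.7 + 726.7 + 728.6 + 729.3) / 9 = 6550.2000 / 9 = 727.8000
R̄ = (4.7 + 4.6 + 6.7 + 6.0 + 5.9 + 5.0 + 11.1 + 8.8 + 3.2) / 9 = 56.0000 / 9 = 6.2222
UCL = X̄̄ + A₂·R̄ = 727.8000 + 1.023 × 6.2222 = 734.1653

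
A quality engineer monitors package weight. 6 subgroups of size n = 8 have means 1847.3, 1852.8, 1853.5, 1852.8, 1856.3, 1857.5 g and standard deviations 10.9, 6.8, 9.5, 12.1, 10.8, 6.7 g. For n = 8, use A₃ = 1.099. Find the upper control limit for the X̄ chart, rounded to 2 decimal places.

1863.77

X̄̄ = (1847.3 + 1852.8 + 1853.5 + 1852.8 + 1856.3 + 1857.5) / 6 = 1853.3667
s̄ = (10.9 + 6.8 + 9.5 + 12.1 + 10.8 + 6.7) / 6 = 9.4667
UCL = X̄̄ + A₃·s̄ = 1853.3667 + 1.099 × 9.4667 = 1863.7705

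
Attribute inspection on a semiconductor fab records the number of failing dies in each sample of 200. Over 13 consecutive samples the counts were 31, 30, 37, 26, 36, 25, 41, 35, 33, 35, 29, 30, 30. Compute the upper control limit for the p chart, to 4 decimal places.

p̄ = Σdᵢ / (k·n) = 418 / (13 × 200) = 0.16077
UCL = p̄ + 3·√(p̄(1−p̄)/n) = 0.16077 + 3 × √(0.16077×0.83923/200) = 0.16077 + 3 × 0.02597 = 0.23869

0.2387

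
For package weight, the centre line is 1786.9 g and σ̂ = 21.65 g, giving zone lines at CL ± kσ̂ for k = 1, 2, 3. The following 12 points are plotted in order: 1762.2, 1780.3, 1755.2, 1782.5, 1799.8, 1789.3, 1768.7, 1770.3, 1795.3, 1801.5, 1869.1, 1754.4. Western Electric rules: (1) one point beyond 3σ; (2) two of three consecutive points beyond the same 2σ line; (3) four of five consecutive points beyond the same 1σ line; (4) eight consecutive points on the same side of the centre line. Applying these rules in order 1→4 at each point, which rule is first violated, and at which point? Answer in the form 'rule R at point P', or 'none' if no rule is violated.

rule 1 at point 11

Zone of each point (C = within 1σ̂, B = 1σ̂–2σ̂, A = 2σ̂–3σ̂, * = beyond 3σ̂; sign = side of CL): 1:-B, 2:-C, 3:-B, 4:-C, 5:+C, 6:+C, 7:-C, 8:-C, 9:+C, 10:+C, 11:+*, 12:-B
Rule 1 (one point beyond the 3σ limits) is satisfied at point 11.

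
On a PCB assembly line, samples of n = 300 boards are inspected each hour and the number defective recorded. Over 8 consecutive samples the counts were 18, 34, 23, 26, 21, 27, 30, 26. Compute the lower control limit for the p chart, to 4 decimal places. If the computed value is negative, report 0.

0.0370

p̄ = Σdᵢ / (k·n) = 205 / (8 × 300) = 0.08542
LCL = p̄ − 3·√(p̄(1−p̄)/n) = 0.08542 − 3 × 0.01614 = 0.03701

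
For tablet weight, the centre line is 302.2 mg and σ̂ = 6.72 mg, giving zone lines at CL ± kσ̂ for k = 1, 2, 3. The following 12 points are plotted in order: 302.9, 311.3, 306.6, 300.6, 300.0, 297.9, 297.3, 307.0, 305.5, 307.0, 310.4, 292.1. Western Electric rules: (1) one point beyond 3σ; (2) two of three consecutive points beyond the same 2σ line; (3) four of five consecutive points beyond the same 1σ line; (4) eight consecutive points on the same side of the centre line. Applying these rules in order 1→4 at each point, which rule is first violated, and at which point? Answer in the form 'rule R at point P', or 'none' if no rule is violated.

none

Zone of each point (C = within 1σ̂, B = 1σ̂–2σ̂, A = 2σ̂–3σ̂, * = beyond 3σ̂; sign = side of CL): 1:+C, 2:+B, 3:+C, 4:-C, 5:-C, 6:-C, 7:-C, 8:+C, 9:+C, 10:+C, 11:+B, 12:-B
No rule fires across all 12 points.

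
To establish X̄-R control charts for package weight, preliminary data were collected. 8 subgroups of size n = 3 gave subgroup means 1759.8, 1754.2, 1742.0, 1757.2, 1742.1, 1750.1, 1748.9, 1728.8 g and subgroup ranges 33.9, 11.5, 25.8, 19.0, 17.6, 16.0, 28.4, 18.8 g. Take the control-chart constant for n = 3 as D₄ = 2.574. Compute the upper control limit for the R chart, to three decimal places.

R̄ = (33.9 + 11.5 + 25.8 + 19.0 + 17.6 + 16.0 + 28.4 + 18.8) / 8 = 171.0000 / 8 = 21.3750
UCL_R = D₄·R̄ = 2.574 × 21.3750 = 55.0192

55.019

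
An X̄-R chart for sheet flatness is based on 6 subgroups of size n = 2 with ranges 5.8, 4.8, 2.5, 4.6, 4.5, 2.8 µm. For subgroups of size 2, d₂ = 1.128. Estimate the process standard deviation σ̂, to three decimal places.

3.694

R̄ = (5.8 + 4.8 + 2.5 + 4.6 + 4.5 + 2.8) / 6 = 4.1667
σ̂ = R̄ / d₂ = 4.1667 / 1.128 = 3.6939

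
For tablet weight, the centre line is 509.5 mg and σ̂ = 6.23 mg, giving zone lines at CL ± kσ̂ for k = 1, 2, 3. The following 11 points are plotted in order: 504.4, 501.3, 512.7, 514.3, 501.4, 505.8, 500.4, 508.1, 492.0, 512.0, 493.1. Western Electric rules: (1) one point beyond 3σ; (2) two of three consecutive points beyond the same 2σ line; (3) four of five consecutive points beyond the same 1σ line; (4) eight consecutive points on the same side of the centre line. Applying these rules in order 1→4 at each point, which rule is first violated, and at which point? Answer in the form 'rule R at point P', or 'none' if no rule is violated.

rule 2 at point 11

Zone of each point (C = within 1σ̂, B = 1σ̂–2σ̂, A = 2σ̂–3σ̂, * = beyond 3σ̂; sign = side of CL): 1:-C, 2:-B, 3:+C, 4:+C, 5:-B, 6:-C, 7:-B, 8:-C, 9:-A, 10:+C, 11:-A
Rule 2 (two of three consecutive points beyond the same 2σ limit) is satisfied at point 11.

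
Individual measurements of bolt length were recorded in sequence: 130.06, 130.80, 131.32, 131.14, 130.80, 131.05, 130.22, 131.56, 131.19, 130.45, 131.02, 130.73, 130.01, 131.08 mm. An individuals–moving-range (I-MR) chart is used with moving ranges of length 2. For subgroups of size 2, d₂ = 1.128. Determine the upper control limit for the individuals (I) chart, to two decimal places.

132.44

X̄ = (130.06 + 130.80 + 131.32 + 131.14 + 130.80 + 131.05 + 130.22 + 131.56 + 131.19 + 130.45 + 131.02 + 130.73 + 130.01 + 131.08) / 14 = 130.8164
Moving ranges: 0.74, 0.52, 0.18, 0.34, 0.25, 0.83, 1.34, 0.37, 0.74, 0.57, 0.29, 0.72, 1.07; M̄R̄ = 7.9600 / 13 = 0.6123
UCL = X̄ + 3·M̄R̄/d₂ = 130.8164 + 3 × 0.6123 / 1.128 = 132.4449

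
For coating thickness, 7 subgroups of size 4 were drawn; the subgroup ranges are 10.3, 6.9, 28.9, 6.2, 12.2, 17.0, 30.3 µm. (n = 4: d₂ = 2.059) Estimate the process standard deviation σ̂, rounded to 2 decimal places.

7.76

R̄ = (10.3 + 6.9 + 28.9 + 6.2 + 12.2 + 17.0 + 30.3) / 7 = 15.9714
σ̂ = R̄ / d₂ = 15.9714 / 2.059 = 7.7569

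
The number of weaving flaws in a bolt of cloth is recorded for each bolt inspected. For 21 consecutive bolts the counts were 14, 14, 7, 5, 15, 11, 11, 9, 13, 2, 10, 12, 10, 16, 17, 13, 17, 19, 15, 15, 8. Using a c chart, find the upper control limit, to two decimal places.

22.46

c̄ = (14 + 14 + 7 + 5 + 15 + 11 + 11 + 9 + 13 + 2 + 10 + 12 + 10 + 16 + 17 + 13 + 17 + 19 + 15 + 15 + 8) / 21 = 253 / 21 = 12.0476
UCL = c̄ + 3√c̄ = 12.0476 + 3 × √12.0476 = 12.0476 + 3 × 3.4710 = 22.4605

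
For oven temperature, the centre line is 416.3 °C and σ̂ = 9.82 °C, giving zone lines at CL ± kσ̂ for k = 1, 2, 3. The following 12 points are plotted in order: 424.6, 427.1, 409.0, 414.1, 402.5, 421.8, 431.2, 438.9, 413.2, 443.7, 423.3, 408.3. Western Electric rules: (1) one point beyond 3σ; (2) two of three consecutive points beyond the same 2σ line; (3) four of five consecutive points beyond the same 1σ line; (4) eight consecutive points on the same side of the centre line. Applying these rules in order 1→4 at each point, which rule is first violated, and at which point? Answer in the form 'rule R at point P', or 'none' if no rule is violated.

Zone of each point (C = within 1σ̂, B = 1σ̂–2σ̂, A = 2σ̂–3σ̂, * = beyond 3σ̂; sign = side of CL): 1:+C, 2:+B, 3:-C, 4:-C, 5:-B, 6:+C, 7:+B, 8:+A, 9:-C, 10:+A, 11:+C, 12:-C
Rule 2 (two of three consecutive points beyond the same 2σ limit) is satisfied at point 10.

rule 2 at point 10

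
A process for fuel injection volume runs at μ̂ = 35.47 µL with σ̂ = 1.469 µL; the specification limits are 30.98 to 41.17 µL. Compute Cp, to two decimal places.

1.16

Cp = (USL − LSL) / (6σ̂) = (41.17 − 30.98) / (6 × 1.469) = 10.1900 / 8.8140 = 1.1561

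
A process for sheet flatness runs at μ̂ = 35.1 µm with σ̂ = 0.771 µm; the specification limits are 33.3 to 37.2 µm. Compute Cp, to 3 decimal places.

0.843

Cp = (USL − LSL) / (6σ̂) = (37.2 − 33.3) / (6 × 0.771) = 3.9000 / 4.6260 = 0.8431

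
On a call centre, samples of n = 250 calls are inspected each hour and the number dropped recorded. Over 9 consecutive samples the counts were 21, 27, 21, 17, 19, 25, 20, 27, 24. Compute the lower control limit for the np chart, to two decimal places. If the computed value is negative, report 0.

p̄ = Σdᵢ / (k·n) = 201 / (9 × 250) = 0.08933
LCL = np̄ − 3·√(np̄(1−p̄)) = 22.3333 − 3 × 4.5098 = 8.8040

8.80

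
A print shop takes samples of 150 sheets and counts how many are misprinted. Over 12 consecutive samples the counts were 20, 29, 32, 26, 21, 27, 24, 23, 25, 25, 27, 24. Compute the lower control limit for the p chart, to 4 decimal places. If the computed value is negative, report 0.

p̄ = Σdᵢ / (k·n) = 303 / (12 × 150) = 0.16833
LCL = p̄ − 3·√(p̄(1−p̄)/n) = 0.16833 − 3 × 0.03055 = 0.07668

0.0767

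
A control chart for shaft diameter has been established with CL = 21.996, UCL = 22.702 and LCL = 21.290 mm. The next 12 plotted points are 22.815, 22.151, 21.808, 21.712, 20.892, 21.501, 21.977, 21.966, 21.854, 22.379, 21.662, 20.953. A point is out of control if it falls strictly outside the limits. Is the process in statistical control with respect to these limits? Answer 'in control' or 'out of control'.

out of control

Compare each point to [21.290, 22.702]: sample 1 = 22.815 > UCL; sample 5 = 20.892 < LCL; sample 12 = 20.953 < LCL.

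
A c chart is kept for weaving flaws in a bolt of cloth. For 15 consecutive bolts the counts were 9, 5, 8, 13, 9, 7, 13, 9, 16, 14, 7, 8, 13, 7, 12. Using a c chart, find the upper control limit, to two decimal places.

19.49

c̄ = (9 + 5 + 8 + 13 + 9 + 7 + 13 + 9 + 16 + 14 + 7 + 8 + 13 + 7 + 12) / 15 = 150 / 15 = 10.0000
UCL = c̄ + 3√c̄ = 10.0000 + 3 × √10.0000 = 10.0000 + 3 × 3.1623 = 19.4868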